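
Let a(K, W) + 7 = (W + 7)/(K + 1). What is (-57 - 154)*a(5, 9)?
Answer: 2743/3 ≈ 914.33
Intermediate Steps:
a(K, W) = -7 + (7 + W)/(1 + K) (a(K, W) = -7 + (W + 7)/(K + 1) = -7 + (7 + W)/(1 + K))
(-57 - 154)*a(5, 9) = (-57 - 154)*((9 - 7*5)/(1 + 5)) = -211*(9 - 35)/6 = -211*(-26)/6 = -211*(-13/3) = 2743/3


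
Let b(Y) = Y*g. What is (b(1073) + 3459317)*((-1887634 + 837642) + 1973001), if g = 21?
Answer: 3213778886650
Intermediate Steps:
b(Y) = 21*Y (b(Y) = Y*21 = 21*Y)
(b(1073) + 3459317)*((-1887634 + 837642) + 1973001) = (21*1073 + 3459317)*((-1887634 + 837642) + 1973001) = (22533 + 3459317)*(-1049992 + 1973001) = 3481850*923009 = 3213778886650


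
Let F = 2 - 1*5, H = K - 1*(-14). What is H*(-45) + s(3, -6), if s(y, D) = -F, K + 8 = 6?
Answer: -537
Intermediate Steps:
K = -2 (K = -8 + 6 = -2)
H = 12 (H = -2 - 1*(-14) = -2 + 14 = 12)
F = -3 (F = 2 - 5 = -3)
s(y, D) = 3 (s(y, D) = -1*(-3) = 3)
H*(-45) + s(3, -6) = 12*(-45) + 3 = -540 + 3 = -537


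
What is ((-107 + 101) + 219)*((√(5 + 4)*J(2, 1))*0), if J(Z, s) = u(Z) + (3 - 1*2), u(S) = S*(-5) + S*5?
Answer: 0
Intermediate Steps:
u(S) = 0 (u(S) = -5*S + 5*S = 0)
J(Z, s) = 1 (J(Z, s) = 0 + (3 - 1*2) = 0 + (3 - 2) = 0 + 1 = 1)
((-107 + 101) + 219)*((√(5 + 4)*J(2, 1))*0) = ((-107 + 101) + 219)*((√(5 + 4)*1)*0) = (-6 + 219)*((√9*1)*0) = 213*((3*1)*0) = 213*(3*0) = 213*0 = 0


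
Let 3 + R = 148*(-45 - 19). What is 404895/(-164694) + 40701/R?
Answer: -3513196873/520158550 ≈ -6.7541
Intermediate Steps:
R = -9475 (R = -3 + 148*(-45 - 19) = -3 + 148*(-64) = -3 - 9472 = -9475)
404895/(-164694) + 40701/R = 404895/(-164694) + 40701/(-9475) = 404895*(-1/164694) + 40701*(-1/9475) = -134965/54898 - 40701/9475 = -3513196873/520158550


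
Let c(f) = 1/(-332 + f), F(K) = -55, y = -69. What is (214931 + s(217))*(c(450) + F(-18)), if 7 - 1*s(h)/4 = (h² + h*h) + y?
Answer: 1047824253/118 ≈ 8.8799e+6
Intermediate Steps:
s(h) = 304 - 8*h² (s(h) = 28 - 4*((h² + h*h) - 69) = 28 - 4*((h² + h²) - 69) = 28 - 4*(2*h² - 69) = 28 - 4*(-69 + 2*h²) = 28 + (276 - 8*h²) = 304 - 8*h²)
(214931 + s(217))*(c(450) + F(-18)) = (214931 + (304 - 8*217²))*(1/(-332 + 450) - 55) = (214931 + (304 - 8*47089))*(1/118 - 55) = (214931 + (304 - 376712))*(1/118 - 55) = (214931 - 376408)*(-6489/118) = -161477*(-6489/118) = 1047824253/118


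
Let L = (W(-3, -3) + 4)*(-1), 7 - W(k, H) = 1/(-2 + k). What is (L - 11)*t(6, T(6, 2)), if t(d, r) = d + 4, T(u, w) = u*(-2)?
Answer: -222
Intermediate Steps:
T(u, w) = -2*u
W(k, H) = 7 - 1/(-2 + k)
t(d, r) = 4 + d
L = -56/5 (L = ((-15 + 7*(-3))/(-2 - 3) + 4)*(-1) = ((-15 - 21)/(-5) + 4)*(-1) = (-⅕*(-36) + 4)*(-1) = (36/5 + 4)*(-1) = (56/5)*(-1) = -56/5 ≈ -11.200)
(L - 11)*t(6, T(6, 2)) = (-56/5 - 11)*(4 + 6) = -111/5*10 = -222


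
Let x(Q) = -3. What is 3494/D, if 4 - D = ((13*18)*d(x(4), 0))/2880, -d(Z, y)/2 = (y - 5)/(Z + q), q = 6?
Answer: 167712/179 ≈ 936.94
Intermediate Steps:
d(Z, y) = -2*(-5 + y)/(6 + Z) (d(Z, y) = -2*(y - 5)/(Z + 6) = -2*(-5 + y)/(6 + Z))
D = 179/48 (D = 4 - (13*18)*(2*(5 - 1*0)/(6 - 3))/2880 = 4 - 234*(2*(5 + 0)/3)/2880 = 4 - 234*(2*(1/3)*5)/2880 = 4 - 234*(10/3)/2880 = 4 - 780/2880 = 4 - 1*13/48 = 4 - 13/48 = 179/48 ≈ 3.7292)
3494/D = 3494/(179/48) = 3494*(48/179) = 167712/179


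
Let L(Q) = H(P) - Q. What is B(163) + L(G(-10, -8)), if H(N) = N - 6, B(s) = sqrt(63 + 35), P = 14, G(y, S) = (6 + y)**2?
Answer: -8 + 7*sqrt(2) ≈ 1.8995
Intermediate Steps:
B(s) = 7*sqrt(2) (B(s) = sqrt(98) = 7*sqrt(2))
H(N) = -6 + N
L(Q) = 8 - Q (L(Q) = (-6 + 14) - Q = 8 - Q)
B(163) + L(G(-10, -8)) = 7*sqrt(2) + (8 - (6 - 10)**2) = 7*sqrt(2) + (8 - 1*(-4)**2) = 7*sqrt(2) + (8 - 1*16) = 7*sqrt(2) + (8 - 16) = 7*sqrt(2) - 8 = -8 + 7*sqrt(2)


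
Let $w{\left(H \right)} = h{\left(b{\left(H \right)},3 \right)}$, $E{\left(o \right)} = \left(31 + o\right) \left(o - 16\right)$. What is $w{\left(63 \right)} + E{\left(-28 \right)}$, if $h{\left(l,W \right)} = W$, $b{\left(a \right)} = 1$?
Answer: $-129$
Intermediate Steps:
$E{\left(o \right)} = \left(-16 + o\right) \left(31 + o\right)$ ($E{\left(o \right)} = \left(31 + o\right) \left(-16 + o\right) = \left(-16 + o\right) \left(31 + o\right)$)
$w{\left(H \right)} = 3$
$w{\left(63 \right)} + E{\left(-28 \right)} = 3 + \left(-496 + \left(-28\right)^{2} + 15 \left(-28\right)\right) = 3 - 132 = -129$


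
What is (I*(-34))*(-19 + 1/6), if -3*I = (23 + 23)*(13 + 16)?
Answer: -2562614/9 ≈ -2.8474e+5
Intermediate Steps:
I = -1334/3 (I = -(23 + 23)*(13 + 16)/3 = -46*29/3 = -⅓*1334 = -1334/3 ≈ -444.67)
(I*(-34))*(-19 + 1/6) = (-1334/3*(-34))*(-19 + 1/6) = 45356*(-19 + ⅙)/3 = (45356/3)*(-113/6) = -2562614/9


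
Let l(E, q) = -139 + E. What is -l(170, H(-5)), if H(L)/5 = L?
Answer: -31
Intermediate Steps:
H(L) = 5*L
-l(170, H(-5)) = -(-139 + 170) = -1*31 = -31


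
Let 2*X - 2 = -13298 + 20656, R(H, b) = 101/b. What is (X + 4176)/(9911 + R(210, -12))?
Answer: 94272/118831 ≈ 0.79333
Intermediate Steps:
X = 3680 (X = 1 + (-13298 + 20656)/2 = 1 + (1/2)*7358 = 1 + 3679 = 3680)
(X + 4176)/(9911 + R(210, -12)) = (3680 + 4176)/(9911 + 101/(-12)) = 7856/(9911 + 101*(-1/12)) = 7856/(9911 - 101/12) = 7856/(118831/12) = 7856*(12/118831) = 94272/118831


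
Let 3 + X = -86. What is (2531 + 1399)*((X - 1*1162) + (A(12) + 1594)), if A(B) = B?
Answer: 1395150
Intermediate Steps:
X = -89 (X = -3 - 86 = -89)
(2531 + 1399)*((X - 1*1162) + (A(12) + 1594)) = (2531 + 1399)*((-89 - 1*1162) + (12 + 1594)) = 3930*((-89 - 1162) + 1606) = 3930*(-1251 + 1606) = 3930*355 = 1395150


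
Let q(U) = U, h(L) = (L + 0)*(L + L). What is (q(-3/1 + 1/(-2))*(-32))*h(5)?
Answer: 5600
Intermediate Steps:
h(L) = 2*L**2 (h(L) = L*(2*L) = 2*L**2)
(q(-3/1 + 1/(-2))*(-32))*h(5) = ((-3/1 + 1/(-2))*(-32))*(2*5**2) = ((-3*1 + 1*(-1/2))*(-32))*(2*25) = ((-3 - 1/2)*(-32))*50 = -7/2*(-32)*50 = 112*50 = 5600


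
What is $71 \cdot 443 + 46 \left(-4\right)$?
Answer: $31269$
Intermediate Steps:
$71 \cdot 443 + 46 \left(-4\right) = 31453 - 184 = 31269$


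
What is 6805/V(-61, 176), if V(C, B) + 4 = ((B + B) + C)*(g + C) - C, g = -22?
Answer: -6805/24096 ≈ -0.28241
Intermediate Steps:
V(C, B) = -4 - C + (-22 + C)*(C + 2*B) (V(C, B) = -4 + (((B + B) + C)*(-22 + C) - C) = -4 + ((2*B + C)*(-22 + C) - C) = -4 + ((C + 2*B)*(-22 + C) - C) = -4 + ((-22 + C)*(C + 2*B) - C) = -4 + (-C + (-22 + C)*(C + 2*B)) = -4 - C + (-22 + C)*(C + 2*B))
6805/V(-61, 176) = 6805/(-4 + (-61)² - 44*176 - 23*(-61) + 2*176*(-61)) = 6805/(-4 + 3721 - 7744 + 1403 - 21472) = 6805/(-24096) = 6805*(-1/24096) = -6805/24096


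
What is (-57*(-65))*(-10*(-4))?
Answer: 148200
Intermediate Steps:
(-57*(-65))*(-10*(-4)) = 3705*(-2*(-20)) = 3705*40 = 148200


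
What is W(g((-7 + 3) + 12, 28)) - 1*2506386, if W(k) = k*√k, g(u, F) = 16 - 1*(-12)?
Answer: -2506386 + 56*√7 ≈ -2.5062e+6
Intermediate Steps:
g(u, F) = 28 (g(u, F) = 16 + 12 = 28)
W(k) = k^(3/2)
W(g((-7 + 3) + 12, 28)) - 1*2506386 = 28^(3/2) - 1*2506386 = 56*√7 - 2506386 = -2506386 + 56*√7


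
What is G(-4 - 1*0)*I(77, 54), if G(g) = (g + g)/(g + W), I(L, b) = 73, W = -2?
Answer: 292/3 ≈ 97.333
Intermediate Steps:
G(g) = 2*g/(-2 + g) (G(g) = (g + g)/(g - 2) = (2*g)/(-2 + g) = 2*g/(-2 + g))
G(-4 - 1*0)*I(77, 54) = (2*(-4 - 1*0)/(-2 + (-4 - 1*0)))*73 = (2*(-4 + 0)/(-2 + (-4 + 0)))*73 = (2*(-4)/(-2 - 4))*73 = (2*(-4)/(-6))*73 = (2*(-4)*(-⅙))*73 = (4/3)*73 = 292/3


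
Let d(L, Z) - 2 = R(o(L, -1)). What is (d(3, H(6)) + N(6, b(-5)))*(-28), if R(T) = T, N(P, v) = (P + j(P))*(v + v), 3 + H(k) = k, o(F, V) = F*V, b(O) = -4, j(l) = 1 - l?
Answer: 252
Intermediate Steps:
H(k) = -3 + k
N(P, v) = 2*v (N(P, v) = (P + (1 - P))*(v + v) = 1*(2*v) = 2*v)
d(L, Z) = 2 - L (d(L, Z) = 2 + L*(-1) = 2 - L)
(d(3, H(6)) + N(6, b(-5)))*(-28) = ((2 - 1*3) + 2*(-4))*(-28) = ((2 - 3) - 8)*(-28) = (-1 - 8)*(-28) = -9*(-28) = 252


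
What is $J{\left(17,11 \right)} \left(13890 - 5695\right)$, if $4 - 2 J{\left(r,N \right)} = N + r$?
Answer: $-98340$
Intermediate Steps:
$J{\left(r,N \right)} = 2 - \frac{N}{2} - \frac{r}{2}$ ($J{\left(r,N \right)} = 2 - \frac{N + r}{2} = 2 - \left(\frac{N}{2} + \frac{r}{2}\right) = 2 - \frac{N}{2} - \frac{r}{2}$)
$J{\left(17,11 \right)} \left(13890 - 5695\right) = \left(2 - \frac{11}{2} - \frac{17}{2}\right) \left(13890 - 5695\right) = \left(2 - \frac{11}{2} - \frac{17}{2}\right) 8195 = \left(-12\right) 8195 = -98340$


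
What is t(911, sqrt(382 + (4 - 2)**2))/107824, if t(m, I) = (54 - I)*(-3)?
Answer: -81/53912 + 3*sqrt(386)/107824 ≈ -0.00095581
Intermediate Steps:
t(m, I) = -162 + 3*I
t(911, sqrt(382 + (4 - 2)**2))/107824 = (-162 + 3*sqrt(382 + (4 - 2)**2))/107824 = (-162 + 3*sqrt(382 + 2**2))*(1/107824) = (-162 + 3*sqrt(382 + 4))*(1/107824) = (-162 + 3*sqrt(386))*(1/107824) = -81/53912 + 3*sqrt(386)/107824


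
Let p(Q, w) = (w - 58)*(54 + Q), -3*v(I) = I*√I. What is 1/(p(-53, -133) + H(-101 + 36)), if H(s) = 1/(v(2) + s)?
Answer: -907729/173390207 - 3*√2/693560828 ≈ -0.0052352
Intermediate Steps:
v(I) = -I^(3/2)/3 (v(I) = -I*√I/3 = -I^(3/2)/3)
p(Q, w) = (-58 + w)*(54 + Q)
H(s) = 1/(s - 2*√2/3) (H(s) = 1/(-2*√2/3 + s) = 1/(s - 2*√2/3))
1/(p(-53, -133) + H(-101 + 36)) = 1/((-3132 - 58*(-53) + 54*(-133) - 53*(-133)) + 3/(-2*√2 + 3*(-101 + 36))) = 1/((-3132 + 3074 - 7182 + 7049) + 3/(-2*√2 + 3*(-65))) = 1/(-191 + 3/(-2*√2 - 195)) = 1/(-191 + 3/(-195 - 2*√2))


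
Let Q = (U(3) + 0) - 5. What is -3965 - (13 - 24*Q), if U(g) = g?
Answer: -4026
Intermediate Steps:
Q = -2 (Q = (3 + 0) - 5 = 3 - 5 = -2)
-3965 - (13 - 24*Q) = -3965 - (13 - 24*(-2)) = -3965 - (13 + 48) = -3965 - 1*61 = -3965 - 61 = -4026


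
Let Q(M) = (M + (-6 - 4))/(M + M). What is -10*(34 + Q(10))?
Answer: -340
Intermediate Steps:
Q(M) = (-10 + M)/(2*M) (Q(M) = (M - 10)/((2*M)) = (-10 + M)*(1/(2*M)) = (-10 + M)/(2*M))
-10*(34 + Q(10)) = -10*(34 + (1/2)*(-10 + 10)/10) = -10*(34 + (1/2)*(1/10)*0) = -10*(34 + 0) = -10*34 = -340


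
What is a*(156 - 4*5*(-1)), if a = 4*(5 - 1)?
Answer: 2816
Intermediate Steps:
a = 16 (a = 4*4 = 16)
a*(156 - 4*5*(-1)) = 16*(156 - 4*5*(-1)) = 16*(156 - 20*(-1)) = 16*(156 + 20) = 16*176 = 2816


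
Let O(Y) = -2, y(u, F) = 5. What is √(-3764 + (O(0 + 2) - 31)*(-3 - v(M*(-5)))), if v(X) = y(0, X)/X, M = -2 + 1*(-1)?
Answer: 3*I*√406 ≈ 60.448*I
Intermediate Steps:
M = -3 (M = -2 - 1 = -3)
v(X) = 5/X
√(-3764 + (O(0 + 2) - 31)*(-3 - v(M*(-5)))) = √(-3764 + (-2 - 31)*(-3 - 5/((-3*(-5))))) = √(-3764 - 33*(-3 - 5/15)) = √(-3764 - 33*(-3 - 1*⅓)) = √(-3764 - 33*(-3 - ⅓)) = √(-3764 - 33*(-10/3)) = √(-3764 + 110) = √(-3654) = 3*I*√406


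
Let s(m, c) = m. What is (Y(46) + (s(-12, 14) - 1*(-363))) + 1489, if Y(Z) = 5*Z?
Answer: 2070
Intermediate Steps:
(Y(46) + (s(-12, 14) - 1*(-363))) + 1489 = (5*46 + (-12 - 1*(-363))) + 1489 = (230 + (-12 + 363)) + 1489 = (230 + 351) + 1489 = 581 + 1489 = 2070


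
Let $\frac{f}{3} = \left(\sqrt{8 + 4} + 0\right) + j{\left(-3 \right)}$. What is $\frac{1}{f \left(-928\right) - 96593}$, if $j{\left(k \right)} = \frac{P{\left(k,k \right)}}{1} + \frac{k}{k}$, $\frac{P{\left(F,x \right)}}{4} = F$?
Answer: $- \frac{65969}{4258901089} + \frac{5568 \sqrt{3}}{4258901089} \approx -1.3225 \cdot 10^{-5}$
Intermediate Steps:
$P{\left(F,x \right)} = 4 F$
$j{\left(k \right)} = 1 + 4 k$ ($j{\left(k \right)} = \frac{4 k}{1} + \frac{k}{k} = 4 k 1 + 1 = 4 k + 1 = 1 + 4 k$)
$f = -33 + 6 \sqrt{3}$ ($f = 3 \left(\left(\sqrt{8 + 4} + 0\right) + \left(1 + 4 \left(-3\right)\right)\right) = 3 \left(\left(\sqrt{12} + 0\right) + \left(1 - 12\right)\right) = 3 \left(\left(2 \sqrt{3} + 0\right) - 11\right) = 3 \left(2 \sqrt{3} - 11\right) = 3 \left(-11 + 2 \sqrt{3}\right) = -33 + 6 \sqrt{3} \approx -22.608$)
$\frac{1}{f \left(-928\right) - 96593} = \frac{1}{\left(-33 + 6 \sqrt{3}\right) \left(-928\right) - 96593} = \frac{1}{\left(30624 - 5568 \sqrt{3}\right) - 96593} = \frac{1}{-65969 - 5568 \sqrt{3}}$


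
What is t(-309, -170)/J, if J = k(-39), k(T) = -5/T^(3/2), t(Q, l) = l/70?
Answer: -663*I*√39/35 ≈ -118.3*I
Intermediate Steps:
t(Q, l) = l/70 (t(Q, l) = l*(1/70) = l/70)
k(T) = -5/T^(3/2)
J = -5*I*√39/1521 ≈ -0.020529*I
t(-309, -170)/J = ((1/70)*(-170))/((-5*I*√39/1521)) = -663*I*√39/35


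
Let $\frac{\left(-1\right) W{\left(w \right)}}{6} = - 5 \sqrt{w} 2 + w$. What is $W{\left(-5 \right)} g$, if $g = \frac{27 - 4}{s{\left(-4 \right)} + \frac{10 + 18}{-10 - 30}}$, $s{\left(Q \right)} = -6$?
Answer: $- \frac{6900}{67} - \frac{13800 i \sqrt{5}}{67} \approx -102.99 - 460.56 i$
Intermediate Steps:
$W{\left(w \right)} = - 6 w + 60 \sqrt{w}$ ($W{\left(w \right)} = - 6 \left(- 5 \sqrt{w} 2 + w\right) = - 6 \left(- 10 \sqrt{w} + w\right) = - 6 \left(w - 10 \sqrt{w}\right) = - 6 w + 60 \sqrt{w}$)
$g = - \frac{230}{67}$ ($g = \frac{27 - 4}{-6 + \frac{10 + 18}{-10 - 30}} = \frac{23}{-6 + \frac{28}{-40}} = \frac{23}{-6 + 28 \left(- \frac{1}{40}\right)} = \frac{23}{-6 - \frac{7}{10}} = \frac{23}{- \frac{67}{10}} = 23 \left(- \frac{10}{67}\right) = - \frac{230}{67} \approx -3.4328$)
$W{\left(-5 \right)} g = \left(\left(-6\right) \left(-5\right) + 60 \sqrt{-5}\right) \left(- \frac{230}{67}\right) = \left(30 + 60 i \sqrt{5}\right) \left(- \frac{230}{67}\right) = - \frac{6900}{67} - \frac{13800 i \sqrt{5}}{67}$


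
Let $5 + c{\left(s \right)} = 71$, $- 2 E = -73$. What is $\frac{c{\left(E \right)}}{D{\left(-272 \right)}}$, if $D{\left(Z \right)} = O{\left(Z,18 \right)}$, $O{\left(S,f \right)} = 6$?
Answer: $11$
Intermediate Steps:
$E = \frac{73}{2}$ ($E = \left(- \frac{1}{2}\right) \left(-73\right) = \frac{73}{2} \approx 36.5$)
$c{\left(s \right)} = 66$ ($c{\left(s \right)} = -5 + 71 = 66$)
$D{\left(Z \right)} = 6$
$\frac{c{\left(E \right)}}{D{\left(-272 \right)}} = \frac{66}{6} = 66 \cdot \frac{1}{6} = 11$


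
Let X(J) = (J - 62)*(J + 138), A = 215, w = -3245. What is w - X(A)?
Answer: -57254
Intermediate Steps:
X(J) = (-62 + J)*(138 + J)
w - X(A) = -3245 - (-8556 + 215² + 76*215) = -3245 - (-8556 + 46225 + 16340) = -3245 - 1*54009 = -3245 - 54009 = -57254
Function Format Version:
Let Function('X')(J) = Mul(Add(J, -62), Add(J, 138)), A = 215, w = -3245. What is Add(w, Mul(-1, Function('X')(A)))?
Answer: -57254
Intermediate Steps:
Function('X')(J) = Mul(Add(-62, J), Add(138, J))
Add(w, Mul(-1, Function('X')(A))) = Add(-3245, Mul(-1, Add(-8556, Pow(215, 2), Mul(76, 215)))) = Add(-3245, Mul(-1, Add(-8556, 46225, 16340))) = Add(-3245, Mul(-1, 54009)) = Add(-3245, -54009) = -57254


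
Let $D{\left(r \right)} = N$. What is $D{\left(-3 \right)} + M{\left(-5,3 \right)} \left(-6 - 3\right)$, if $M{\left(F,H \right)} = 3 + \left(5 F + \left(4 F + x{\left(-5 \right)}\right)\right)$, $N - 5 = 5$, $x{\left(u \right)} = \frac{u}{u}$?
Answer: $379$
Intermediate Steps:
$x{\left(u \right)} = 1$
$N = 10$ ($N = 5 + 5 = 10$)
$D{\left(r \right)} = 10$
$M{\left(F,H \right)} = 4 + 9 F$ ($M{\left(F,H \right)} = 3 + \left(5 F + \left(4 F + 1\right)\right) = 3 + \left(5 F + \left(1 + 4 F\right)\right) = 3 + \left(1 + 9 F\right) = 4 + 9 F$)
$D{\left(-3 \right)} + M{\left(-5,3 \right)} \left(-6 - 3\right) = 10 + \left(4 + 9 \left(-5\right)\right) \left(-6 - 3\right) = 10 + \left(4 - 45\right) \left(-9\right) = 10 - -369 = 10 + 369 = 379$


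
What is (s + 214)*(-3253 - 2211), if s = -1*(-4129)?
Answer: -23730152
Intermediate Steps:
s = 4129
(s + 214)*(-3253 - 2211) = (4129 + 214)*(-3253 - 2211) = 4343*(-5464) = -23730152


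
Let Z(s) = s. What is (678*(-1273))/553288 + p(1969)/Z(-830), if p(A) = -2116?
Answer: 113597347/114807260 ≈ 0.98946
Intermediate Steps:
(678*(-1273))/553288 + p(1969)/Z(-830) = (678*(-1273))/553288 - 2116/(-830) = -863094*1/553288 - 2116*(-1/830) = -431547/276644 + 1058/415 = 113597347/114807260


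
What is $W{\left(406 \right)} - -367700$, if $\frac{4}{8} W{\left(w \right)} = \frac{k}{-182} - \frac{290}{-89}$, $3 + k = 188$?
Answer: $\frac{2978038615}{8099} \approx 3.677 \cdot 10^{5}$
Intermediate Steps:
$k = 185$ ($k = -3 + 188 = 185$)
$W{\left(w \right)} = \frac{36315}{8099}$ ($W{\left(w \right)} = 2 \left(\frac{185}{-182} - \frac{290}{-89}\right) = 2 \left(185 \left(- \frac{1}{182}\right) - - \frac{290}{89}\right) = 2 \left(- \frac{185}{182} + \frac{290}{89}\right) = 2 \cdot \frac{36315}{16198} = \frac{36315}{8099}$)
$W{\left(406 \right)} - -367700 = \frac{36315}{8099} - -367700 = \frac{36315}{8099} + 367700 = \frac{2978038615}{8099}$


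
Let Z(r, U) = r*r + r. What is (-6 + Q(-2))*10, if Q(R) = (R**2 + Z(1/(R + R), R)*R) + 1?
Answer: -25/4 ≈ -6.2500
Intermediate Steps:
Z(r, U) = r + r**2 (Z(r, U) = r**2 + r = r + r**2)
Q(R) = 3/2 + R**2 + 1/(4*R) (Q(R) = (R**2 + ((1 + 1/(R + R))/(R + R))*R) + 1 = (R**2 + ((1 + 1/(2*R))/((2*R)))*R) + 1 = (R**2 + ((1/(2*R))*(1 + 1/(2*R)))*R) + 1 = (R**2 + ((1 + 1/(2*R))/(2*R))*R) + 1 = (R**2 + (1/2 + 1/(4*R))) + 1 = (1/2 + R**2 + 1/(4*R)) + 1 = 3/2 + R**2 + 1/(4*R))
(-6 + Q(-2))*10 = (-6 + (3/2 + (-2)**2 + (1/4)/(-2)))*10 = (-6 + (3/2 + 4 + (1/4)*(-1/2)))*10 = (-6 + (3/2 + 4 - 1/8))*10 = (-6 + 43/8)*10 = -5/8*10 = -25/4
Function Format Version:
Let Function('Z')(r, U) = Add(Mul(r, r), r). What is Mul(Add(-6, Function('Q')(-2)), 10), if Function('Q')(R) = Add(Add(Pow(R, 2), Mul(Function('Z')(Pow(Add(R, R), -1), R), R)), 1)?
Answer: Rational(-25, 4) ≈ -6.2500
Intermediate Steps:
Function('Z')(r, U) = Add(r, Pow(r, 2)) (Function('Z')(r, U) = Add(Pow(r, 2), r) = Add(r, Pow(r, 2)))
Function('Q')(R) = Add(Rational(3, 2), Pow(R, 2), Mul(Rational(1, 4), Pow(R, -1))) (Function('Q')(R) = Add(Add(Pow(R, 2), Mul(Mul(Pow(Add(R, R), -1), Add(1, Pow(Add(R, R), -1))), R)), 1) = Add(Add(Pow(R, 2), Mul(Mul(Pow(Mul(2, R), -1), Add(1, Pow(Mul(2, R), -1))), R)), 1) = Add(Add(Pow(R, 2), Mul(Mul(Mul(Rational(1, 2), Pow(R, -1)), Add(1, Mul(Rational(1, 2), Pow(R, -1)))), R)), 1) = Add(Add(Pow(R, 2), Mul(Mul(Rational(1, 2), Pow(R, -1), Add(1, Mul(Rational(1, 2), Pow(R, -1)))), R)), 1) = Add(Add(Pow(R, 2), Add(Rational(1, 2), Mul(Rational(1, 4), Pow(R, -1)))), 1) = Add(Add(Rational(1, 2), Pow(R, 2), Mul(Rational(1, 4), Pow(R, -1))), 1) = Add(Rational(3, 2), Pow(R, 2), Mul(Rational(1, 4), Pow(R, -1))))
Mul(Add(-6, Function('Q')(-2)), 10) = Mul(Add(-6, Add(Rational(3, 2), Pow(-2, 2), Mul(Rational(1, 4), Pow(-2, -1)))), 10) = Mul(Add(-6, Add(Rational(3, 2), 4, Mul(Rational(1, 4), Rational(-1, 2)))), 10) = Mul(Add(-6, Add(Rational(3, 2), 4, Rational(-1, 8))), 10) = Mul(Add(-6, Rational(43, 8)), 10) = Mul(Rational(-5, 8), 10) = Rational(-25, 4)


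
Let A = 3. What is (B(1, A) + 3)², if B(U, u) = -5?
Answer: 4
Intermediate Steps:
(B(1, A) + 3)² = (-5 + 3)² = (-2)² = 4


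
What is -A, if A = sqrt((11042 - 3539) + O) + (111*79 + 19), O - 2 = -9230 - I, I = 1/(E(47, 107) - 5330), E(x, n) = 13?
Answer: -8788 - 4*I*sqrt(3047911763)/5317 ≈ -8788.0 - 41.533*I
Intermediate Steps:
I = -1/5317 (I = 1/(13 - 5330) = 1/(-5317) = -1/5317 ≈ -0.00018808)
O = -49065275/5317 (O = 2 + (-9230 - 1*(-1/5317)) = 2 + (-9230 + 1/5317) = 2 - 49075909/5317 = -49065275/5317 ≈ -9228.0)
A = 8788 + 4*I*sqrt(3047911763)/5317 (A = sqrt((11042 - 3539) - 49065275/5317) + (111*79 + 19) = sqrt(7503 - 49065275/5317) + (8769 + 19) = sqrt(-9171824/5317) + 8788 = 4*I*sqrt(3047911763)/5317 + 8788 = 8788 + 4*I*sqrt(3047911763)/5317 ≈ 8788.0 + 41.533*I)
-A = -(8788 + 4*I*sqrt(3047911763)/5317) = -8788 - 4*I*sqrt(3047911763)/5317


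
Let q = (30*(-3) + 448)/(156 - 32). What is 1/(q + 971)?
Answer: 62/60381 ≈ 0.0010268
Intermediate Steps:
q = 179/62 (q = (-90 + 448)/124 = 358*(1/124) = 179/62 ≈ 2.8871)
1/(q + 971) = 1/(179/62 + 971) = 1/(60381/62) = 62/60381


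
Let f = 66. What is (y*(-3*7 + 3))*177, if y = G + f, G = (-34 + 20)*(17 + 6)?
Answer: 815616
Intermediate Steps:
G = -322 (G = -14*23 = -322)
y = -256 (y = -322 + 66 = -256)
(y*(-3*7 + 3))*177 = -256*(-3*7 + 3)*177 = -256*(-21 + 3)*177 = -256*(-18)*177 = 4608*177 = 815616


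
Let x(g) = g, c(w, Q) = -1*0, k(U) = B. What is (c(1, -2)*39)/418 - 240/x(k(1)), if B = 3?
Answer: -80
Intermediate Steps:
k(U) = 3
c(w, Q) = 0
(c(1, -2)*39)/418 - 240/x(k(1)) = (0*39)/418 - 240/3 = 0*(1/418) - 240*⅓ = 0 - 80 = -80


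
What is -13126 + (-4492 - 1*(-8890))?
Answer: -8728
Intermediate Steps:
-13126 + (-4492 - 1*(-8890)) = -13126 + (-4492 + 8890) = -13126 + 4398 = -8728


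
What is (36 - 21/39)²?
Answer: 212521/169 ≈ 1257.5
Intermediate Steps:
(36 - 21/39)² = (36 - 21*1/39)² = (36 - 7/13)² = (461/13)² = 212521/169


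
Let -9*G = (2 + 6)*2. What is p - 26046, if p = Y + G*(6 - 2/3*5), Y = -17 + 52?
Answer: -702425/27 ≈ -26016.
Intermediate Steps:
G = -16/9 (G = -(2 + 6)*2/9 = -8*2/9 = -⅑*16 = -16/9 ≈ -1.7778)
Y = 35
p = 817/27 (p = 35 - 16*(6 - 2/3*5)/9 = 35 - 16*(6 - 2*⅓*5)/9 = 35 - 16*(6 - ⅔*5)/9 = 35 - 16*(6 - 10/3)/9 = 35 - 16/9*8/3 = 35 - 128/27 = 817/27 ≈ 30.259)
p - 26046 = 817/27 - 26046 = -702425/27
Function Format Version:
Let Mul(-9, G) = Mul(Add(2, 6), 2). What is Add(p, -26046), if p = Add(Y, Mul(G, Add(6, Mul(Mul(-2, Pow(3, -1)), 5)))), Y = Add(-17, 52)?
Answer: Rational(-702425, 27) ≈ -26016.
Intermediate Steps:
G = Rational(-16, 9) (G = Mul(Rational(-1, 9), Mul(Add(2, 6), 2)) = Mul(Rational(-1, 9), Mul(8, 2)) = Mul(Rational(-1, 9), 16) = Rational(-16, 9) ≈ -1.7778)
Y = 35
p = Rational(817, 27) (p = Add(35, Mul(Rational(-16, 9), Add(6, Mul(Mul(-2, Pow(3, -1)), 5)))) = Add(35, Mul(Rational(-16, 9), Add(6, Mul(Mul(-2, Rational(1, 3)), 5)))) = Add(35, Mul(Rational(-16, 9), Add(6, Mul(Rational(-2, 3), 5)))) = Add(35, Mul(Rational(-16, 9), Add(6, Rational(-10, 3)))) = Add(35, Mul(Rational(-16, 9), Rational(8, 3))) = Add(35, Rational(-128, 27)) = Rational(817, 27) ≈ 30.259)
Add(p, -26046) = Add(Rational(817, 27), -26046) = Rational(-702425, 27)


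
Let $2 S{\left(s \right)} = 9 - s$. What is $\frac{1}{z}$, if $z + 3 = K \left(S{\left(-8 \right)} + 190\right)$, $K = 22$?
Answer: $\frac{1}{4364} \approx 0.00022915$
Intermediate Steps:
$S{\left(s \right)} = \frac{9}{2} - \frac{s}{2}$ ($S{\left(s \right)} = \frac{9 - s}{2} = \frac{9}{2} - \frac{s}{2}$)
$z = 4364$ ($z = -3 + 22 \left(\left(\frac{9}{2} - -4\right) + 190\right) = -3 + 22 \left(\left(\frac{9}{2} + 4\right) + 190\right) = -3 + 22 \left(\frac{17}{2} + 190\right) = -3 + 22 \cdot \frac{397}{2} = -3 + 4367 = 4364$)
$\frac{1}{z} = \frac{1}{4364}$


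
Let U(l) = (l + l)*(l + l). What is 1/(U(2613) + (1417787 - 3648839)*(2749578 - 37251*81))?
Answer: 1/597398177232 ≈ 1.6739e-12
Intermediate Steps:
U(l) = 4*l² (U(l) = (2*l)*(2*l) = 4*l²)
1/(U(2613) + (1417787 - 3648839)*(2749578 - 37251*81)) = 1/(4*2613² + (1417787 - 3648839)*(2749578 - 37251*81)) = 1/(4*6827769 - 2231052*(2749578 - 3017331)) = 1/(27311076 - 2231052*(-267753)) = 1/(27311076 + 597370866156) = 1/597398177232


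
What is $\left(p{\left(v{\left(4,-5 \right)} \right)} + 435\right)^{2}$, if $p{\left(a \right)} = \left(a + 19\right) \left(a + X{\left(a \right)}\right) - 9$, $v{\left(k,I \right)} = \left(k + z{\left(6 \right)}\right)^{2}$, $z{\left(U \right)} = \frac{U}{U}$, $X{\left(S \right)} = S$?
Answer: $6895876$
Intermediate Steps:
$z{\left(U \right)} = 1$
$v{\left(k,I \right)} = \left(1 + k\right)^{2}$ ($v{\left(k,I \right)} = \left(k + 1\right)^{2} = \left(1 + k\right)^{2}$)
$p{\left(a \right)} = -9 + 2 a \left(19 + a\right)$ ($p{\left(a \right)} = \left(a + 19\right) \left(a + a\right) - 9 = \left(19 + a\right) 2 a - 9 = 2 a \left(19 + a\right) - 9 = -9 + 2 a \left(19 + a\right)$)
$\left(p{\left(v{\left(4,-5 \right)} \right)} + 435\right)^{2} = \left(\left(-9 + 2 \left(\left(1 + 4\right)^{2}\right)^{2} + 38 \left(1 + 4\right)^{2}\right) + 435\right)^{2} = \left(\left(-9 + 2 \left(5^{2}\right)^{2} + 38 \cdot 5^{2}\right) + 435\right)^{2} = \left(\left(-9 + 2 \cdot 25^{2} + 38 \cdot 25\right) + 435\right)^{2} = \left(\left(-9 + 2 \cdot 625 + 950\right) + 435\right)^{2} = \left(\left(-9 + 1250 + 950\right) + 435\right)^{2} = \left(2191 + 435\right)^{2} = 2626^{2} = 6895876$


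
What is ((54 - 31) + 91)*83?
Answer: 9462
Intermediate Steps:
((54 - 31) + 91)*83 = (23 + 91)*83 = 114*83 = 9462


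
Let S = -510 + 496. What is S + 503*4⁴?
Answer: 128754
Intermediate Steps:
S = -14
S + 503*4⁴ = -14 + 503*4⁴ = -14 + 503*256 = -14 + 128768 = 128754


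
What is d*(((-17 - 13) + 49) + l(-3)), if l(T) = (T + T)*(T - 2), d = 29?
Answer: 1421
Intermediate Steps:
l(T) = 2*T*(-2 + T) (l(T) = (2*T)*(-2 + T) = 2*T*(-2 + T))
d*(((-17 - 13) + 49) + l(-3)) = 29*(((-17 - 13) + 49) + 2*(-3)*(-2 - 3)) = 29*((-30 + 49) + 2*(-3)*(-5)) = 29*(19 + 30) = 29*49 = 1421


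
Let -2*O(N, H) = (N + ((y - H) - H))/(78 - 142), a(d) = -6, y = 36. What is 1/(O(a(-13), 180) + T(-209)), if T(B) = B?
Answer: -64/13541 ≈ -0.0047264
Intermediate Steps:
O(N, H) = 9/32 - H/64 + N/128 (O(N, H) = -(N + ((36 - H) - H))/(2*(78 - 142)) = -(N + (36 - 2*H))/(2*(-64)) = -(36 + N - 2*H)*(-1)/(2*64) = -(-9/16 - N/64 + H/32)/2 = 9/32 - H/64 + N/128)
1/(O(a(-13), 180) + T(-209)) = 1/((9/32 - 1/64*180 + (1/128)*(-6)) - 209) = 1/((9/32 - 45/16 - 3/64) - 209) = 1/(-165/64 - 209) = 1/(-13541/64) = -64/13541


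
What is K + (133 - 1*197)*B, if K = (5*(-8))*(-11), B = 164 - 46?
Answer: -7112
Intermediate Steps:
B = 118
K = 440 (K = -40*(-11) = 440)
K + (133 - 1*197)*B = 440 + (133 - 1*197)*118 = 440 + (133 - 197)*118 = 440 - 64*118 = 440 - 7552 = -7112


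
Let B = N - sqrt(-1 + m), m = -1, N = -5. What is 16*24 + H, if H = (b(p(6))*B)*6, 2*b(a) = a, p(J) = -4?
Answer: 444 + 12*I*sqrt(2) ≈ 444.0 + 16.971*I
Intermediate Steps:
b(a) = a/2
B = -5 - I*sqrt(2) (B = -5 - sqrt(-1 - 1) = -5 - sqrt(-2) = -5 - I*sqrt(2) ≈ -5.0 - 1.4142*I)
H = 60 + 12*I*sqrt(2) (H = (((1/2)*(-4))*(-5 - I*sqrt(2)))*6 = -2*(-5 - I*sqrt(2))*6 = (10 + 2*I*sqrt(2))*6 = 60 + 12*I*sqrt(2) ≈ 60.0 + 16.971*I)
16*24 + H = 16*24 + (60 + 12*I*sqrt(2)) = 384 + (60 + 12*I*sqrt(2)) = 444 + 12*I*sqrt(2)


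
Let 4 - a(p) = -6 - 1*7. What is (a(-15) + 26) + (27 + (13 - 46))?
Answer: 37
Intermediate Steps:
a(p) = 17 (a(p) = 4 - (-6 - 1*7) = 4 - (-6 - 7) = 4 - 1*(-13) = 4 + 13 = 17)
(a(-15) + 26) + (27 + (13 - 46)) = (17 + 26) + (27 + (13 - 46)) = 43 + (27 - 33) = 43 - 6 = 37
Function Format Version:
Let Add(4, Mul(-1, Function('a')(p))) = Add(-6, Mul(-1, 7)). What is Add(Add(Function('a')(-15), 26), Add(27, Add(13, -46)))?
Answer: 37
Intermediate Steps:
Function('a')(p) = 17 (Function('a')(p) = Add(4, Mul(-1, Add(-6, Mul(-1, 7)))) = Add(4, Mul(-1, Add(-6, -7))) = Add(4, Mul(-1, -13)) = Add(4, 13) = 17)
Add(Add(Function('a')(-15), 26), Add(27, Add(13, -46))) = Add(Add(17, 26), Add(27, Add(13, -46))) = Add(43, Add(27, -33)) = Add(43, -6) = 37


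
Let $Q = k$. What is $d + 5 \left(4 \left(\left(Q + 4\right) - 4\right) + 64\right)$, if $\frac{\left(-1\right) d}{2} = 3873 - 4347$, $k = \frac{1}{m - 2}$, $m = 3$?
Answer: $1288$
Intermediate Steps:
$k = 1$ ($k = \frac{1}{3 - 2} = 1^{-1} = 1$)
$Q = 1$
$d = 948$ ($d = - 2 \left(3873 - 4347\right) = \left(-2\right) \left(-474\right) = 948$)
$d + 5 \left(4 \left(\left(Q + 4\right) - 4\right) + 64\right) = 948 + 5 \left(4 \left(\left(1 + 4\right) - 4\right) + 64\right) = 948 + 5 \left(4 \left(5 - 4\right) + 64\right) = 948 + 5 \left(4 \cdot 1 + 64\right) = 948 + 5 \left(4 + 64\right) = 948 + 5 \cdot 68 = 948 + 340 = 1288$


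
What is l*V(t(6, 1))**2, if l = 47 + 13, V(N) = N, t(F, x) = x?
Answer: 60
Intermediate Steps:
l = 60
l*V(t(6, 1))**2 = 60*1**2 = 60*1 = 60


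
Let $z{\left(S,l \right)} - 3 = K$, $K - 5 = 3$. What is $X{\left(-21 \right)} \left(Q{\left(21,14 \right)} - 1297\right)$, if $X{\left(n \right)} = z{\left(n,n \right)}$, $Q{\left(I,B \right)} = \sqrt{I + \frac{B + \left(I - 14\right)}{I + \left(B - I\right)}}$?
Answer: $-14267 + \frac{33 \sqrt{10}}{2} \approx -14215.0$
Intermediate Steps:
$K = 8$ ($K = 5 + 3 = 8$)
$z{\left(S,l \right)} = 11$ ($z{\left(S,l \right)} = 3 + 8 = 11$)
$Q{\left(I,B \right)} = \sqrt{I + \frac{-14 + B + I}{B}}$ ($Q{\left(I,B \right)} = \sqrt{I + \frac{B + \left(-14 + I\right)}{B}} = \sqrt{I + \frac{-14 + B + I}{B}}$)
$X{\left(n \right)} = 11$
$X{\left(-21 \right)} \left(Q{\left(21,14 \right)} - 1297\right) = 11 \left(\sqrt{\frac{-14 + 21 + 14 \left(1 + 21\right)}{14}} - 1297\right) = 11 \left(\sqrt{\frac{-14 + 21 + 14 \cdot 22}{14}} - 1297\right) = 11 \left(\sqrt{\frac{-14 + 21 + 308}{14}} - 1297\right) = 11 \left(\sqrt{\frac{1}{14} \cdot 315} - 1297\right) = 11 \left(\sqrt{\frac{45}{2}} - 1297\right) = 11 \left(\frac{3 \sqrt{10}}{2} - 1297\right) = 11 \left(-1297 + \frac{3 \sqrt{10}}{2}\right) = -14267 + \frac{33 \sqrt{10}}{2}$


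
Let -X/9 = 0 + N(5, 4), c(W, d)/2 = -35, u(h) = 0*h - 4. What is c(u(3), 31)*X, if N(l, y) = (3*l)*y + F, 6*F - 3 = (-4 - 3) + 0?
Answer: 37380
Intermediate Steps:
u(h) = -4 (u(h) = 0 - 4 = -4)
c(W, d) = -70 (c(W, d) = 2*(-35) = -70)
F = -⅔ (F = ½ + ((-4 - 3) + 0)/6 = ½ + (-7 + 0)/6 = ½ + (⅙)*(-7) = ½ - 7/6 = -⅔ ≈ -0.66667)
N(l, y) = -⅔ + 3*l*y (N(l, y) = (3*l)*y - ⅔ = 3*l*y - ⅔ = -⅔ + 3*l*y)
X = -534 (X = -9*(0 + (-⅔ + 3*5*4)) = -9*(0 + (-⅔ + 60)) = -9*(0 + 178/3) = -9*178/3 = -534)
c(u(3), 31)*X = -70*(-534) = 37380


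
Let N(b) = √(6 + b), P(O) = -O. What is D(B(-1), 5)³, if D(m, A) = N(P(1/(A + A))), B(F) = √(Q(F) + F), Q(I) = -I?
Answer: 59*√590/100 ≈ 14.331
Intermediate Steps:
B(F) = 0 (B(F) = √(-F + F) = √0 = 0)
D(m, A) = √(6 - 1/(2*A)) (D(m, A) = √(6 - 1/(A + A)) = √(6 - 1/(2*A)))
D(B(-1), 5)³ = (√(24 - 2/5)/2)³ = (√(24 - 2*⅕)/2)³ = (√(24 - ⅖)/2)³ = (√(118/5)/2)³ = ((√590/5)/2)³ = (√590/10)³ = 59*√590/100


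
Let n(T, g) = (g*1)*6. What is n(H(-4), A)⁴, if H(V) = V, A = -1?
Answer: 1296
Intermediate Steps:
n(T, g) = 6*g (n(T, g) = g*6 = 6*g)
n(H(-4), A)⁴ = (6*(-1))⁴ = (-6)⁴ = 1296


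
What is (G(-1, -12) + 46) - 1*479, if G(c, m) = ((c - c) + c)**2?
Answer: -432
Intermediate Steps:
G(c, m) = c**2 (G(c, m) = (0 + c)**2 = c**2)
(G(-1, -12) + 46) - 1*479 = ((-1)**2 + 46) - 1*479 = (1 + 46) - 479 = 47 - 479 = -432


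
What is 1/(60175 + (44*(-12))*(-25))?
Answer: 1/73375 ≈ 1.3629e-5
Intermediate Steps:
1/(60175 + (44*(-12))*(-25)) = 1/(60175 - 528*(-25)) = 1/(60175 + 13200) = 1/73375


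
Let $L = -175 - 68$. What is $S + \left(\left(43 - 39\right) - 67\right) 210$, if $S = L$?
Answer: $-13473$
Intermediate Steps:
$L = -243$
$S = -243$
$S + \left(\left(43 - 39\right) - 67\right) 210 = -243 + \left(\left(43 - 39\right) - 67\right) 210 = -243 + \left(4 - 67\right) 210 = -243 - 13230 = -13473$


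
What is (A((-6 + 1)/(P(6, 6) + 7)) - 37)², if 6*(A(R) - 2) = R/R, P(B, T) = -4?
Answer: 43681/36 ≈ 1213.4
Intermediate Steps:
A(R) = 13/6 (A(R) = 2 + (R/R)/6 = 2 + (⅙)*1 = 2 + ⅙ = 13/6)
(A((-6 + 1)/(P(6, 6) + 7)) - 37)² = (13/6 - 37)² = (-209/6)² = 43681/36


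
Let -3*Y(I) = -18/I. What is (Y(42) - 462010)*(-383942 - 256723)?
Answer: 2071954815885/7 ≈ 2.9599e+11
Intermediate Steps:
Y(I) = 6/I (Y(I) = -(-6)/I = 6/I)
(Y(42) - 462010)*(-383942 - 256723) = (6/42 - 462010)*(-383942 - 256723) = (6*(1/42) - 462010)*(-640665) = (⅐ - 462010)*(-640665) = -3234069/7*(-640665) = 2071954815885/7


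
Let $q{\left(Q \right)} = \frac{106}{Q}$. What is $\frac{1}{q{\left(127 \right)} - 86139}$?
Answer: $- \frac{127}{10939547} \approx -1.1609 \cdot 10^{-5}$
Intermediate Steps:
$\frac{1}{q{\left(127 \right)} - 86139} = \frac{1}{\frac{106}{127} - 86139} = \frac{1}{- \frac{10939547}{127}} = - \frac{127}{10939547}$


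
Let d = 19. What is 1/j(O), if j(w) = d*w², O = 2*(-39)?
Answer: 1/115596 ≈ 8.6508e-6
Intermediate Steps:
O = -78
j(w) = 19*w²
1/j(O) = 1/(19*(-78)²) = 1/(19*6084) = 1/115596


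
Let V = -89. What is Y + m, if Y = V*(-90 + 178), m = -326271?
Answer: -334103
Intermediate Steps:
Y = -7832 (Y = -89*(-90 + 178) = -89*88 = -7832)
Y + m = -7832 - 326271 = -334103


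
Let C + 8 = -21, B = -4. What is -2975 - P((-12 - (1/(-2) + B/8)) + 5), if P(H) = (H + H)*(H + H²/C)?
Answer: -88795/29 ≈ -3061.9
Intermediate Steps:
C = -29 (C = -8 - 21 = -29)
P(H) = 2*H*(H - H²/29) (P(H) = (H + H)*(H + H²/(-29)) = (2*H)*(H + H²*(-1/29)) = (2*H)*(H - H²/29) = 2*H*(H - H²/29))
-2975 - P((-12 - (1/(-2) + B/8)) + 5) = -2975 - 2*((-12 - (1/(-2) - 4/8)) + 5)²*(29 - ((-12 - (1/(-2) - 4/8)) + 5))/29 = -2975 - 2*((-12 - (1*(-½) - 4*⅛)) + 5)²*(29 - ((-12 - (1*(-½) - 4*⅛)) + 5))/29 = -2975 - 2*((-12 - (-½ - ½)) + 5)²*(29 - ((-12 - (-½ - ½)) + 5))/29 = -2975 - 2*((-12 - 1*(-1)) + 5)²*(29 - ((-12 - 1*(-1)) + 5))/29 = -2975 - 2*((-12 + 1) + 5)²*(29 - ((-12 + 1) + 5))/29 = -2975 - 2*(-11 + 5)²*(29 - (-11 + 5))/29 = -2975 - 2*(-6)²*(29 - 1*(-6))/29 = -2975 - 2*36*(29 + 6)/29 = -2975 - 2*36*35/29 = -2975 - 1*2520/29 = -2975 - 2520/29 = -88795/29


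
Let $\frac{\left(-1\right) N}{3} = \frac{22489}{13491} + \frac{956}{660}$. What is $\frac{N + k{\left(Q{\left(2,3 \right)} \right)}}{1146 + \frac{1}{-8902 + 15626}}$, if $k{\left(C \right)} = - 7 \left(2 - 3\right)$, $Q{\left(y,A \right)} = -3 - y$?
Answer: $- \frac{3902159092}{1905890546175} \approx -0.0020474$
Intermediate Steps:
$N = - \frac{2311678}{247335}$ ($N = - 3 \left(\frac{22489}{13491} + \frac{956}{660}\right) = - 3 \left(22489 \cdot \frac{1}{13491} + 956 \cdot \frac{1}{660}\right) = - 3 \left(\frac{22489}{13491} + \frac{239}{165}\right) = \left(-3\right) \frac{2311678}{742005} = - \frac{2311678}{247335} \approx -9.3463$)
$k{\left(C \right)} = 7$ ($k{\left(C \right)} = \left(-7\right) \left(-1\right) = 7$)
$\frac{N + k{\left(Q{\left(2,3 \right)} \right)}}{1146 + \frac{1}{-8902 + 15626}} = \frac{- \frac{2311678}{247335} + 7}{1146 + \frac{1}{-8902 + 15626}} = - \frac{580333}{247335 \left(1146 + \frac{1}{6724}\right)} = - \frac{580333}{247335 \cdot \frac{7705705}{6724}} = \left(- \frac{580333}{247335}\right) \frac{6724}{7705705} = - \frac{3902159092}{1905890546175}$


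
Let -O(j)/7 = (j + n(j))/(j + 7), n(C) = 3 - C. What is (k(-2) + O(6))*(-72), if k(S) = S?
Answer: 3384/13 ≈ 260.31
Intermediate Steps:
O(j) = -21/(7 + j) (O(j) = -7*(j + (3 - j))/(j + 7) = -21/(7 + j))
(k(-2) + O(6))*(-72) = (-2 - 21/(7 + 6))*(-72) = (-2 - 21/13)*(-72) = -47/13*(-72) = 3384/13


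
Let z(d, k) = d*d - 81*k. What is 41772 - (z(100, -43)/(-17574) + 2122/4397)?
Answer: 3227864652539/77272878 ≈ 41772.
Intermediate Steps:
z(d, k) = d² - 81*k
41772 - (z(100, -43)/(-17574) + 2122/4397) = 41772 - ((100² - 81*(-43))/(-17574) + 2122/4397) = 41772 - ((10000 + 3483)*(-1/17574) + 2122*(1/4397)) = 41772 - (13483*(-1/17574) + 2122/4397) = 41772 - (-13483/17574 + 2122/4397) = 41772 - 1*(-21992723/77272878) = 41772 + 21992723/77272878 = 3227864652539/77272878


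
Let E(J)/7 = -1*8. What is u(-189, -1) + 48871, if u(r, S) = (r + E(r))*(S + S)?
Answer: 49361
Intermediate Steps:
E(J) = -56 (E(J) = 7*(-1*8) = 7*(-8) = -56)
u(r, S) = 2*S*(-56 + r) (u(r, S) = (r - 56)*(S + S) = (-56 + r)*(2*S) = 2*S*(-56 + r))
u(-189, -1) + 48871 = 2*(-1)*(-56 - 189) + 48871 = 2*(-1)*(-245) + 48871 = 490 + 48871 = 49361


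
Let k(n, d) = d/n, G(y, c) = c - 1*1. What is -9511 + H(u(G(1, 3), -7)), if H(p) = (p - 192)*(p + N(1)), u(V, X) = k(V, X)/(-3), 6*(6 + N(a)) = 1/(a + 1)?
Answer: -206509/24 ≈ -8604.5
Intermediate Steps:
G(y, c) = -1 + c (G(y, c) = c - 1 = -1 + c)
N(a) = -6 + 1/(6*(1 + a)) (N(a) = -6 + 1/(6*(a + 1)) = -6 + 1/(6*(1 + a)))
u(V, X) = -X/(3*V) (u(V, X) = (X/V)/(-3) = (X/V)*(-⅓) = -X/(3*V))
H(p) = (-192 + p)*(-71/12 + p) (H(p) = (p - 192)*(p + (-35 - 36*1)/(6*(1 + 1))) = (-192 + p)*(p + (⅙)*(-35 - 36)/2) = (-192 + p)*(p + (⅙)*(½)*(-71)) = (-192 + p)*(p - 71/12) = (-192 + p)*(-71/12 + p))
-9511 + H(u(G(1, 3), -7)) = -9511 + (1136 + (-⅓*(-7)/(-1 + 3))² - (-2375)*(-7)/(36*(-1 + 3))) = -9511 + (1136 + (-⅓*(-7)/2)² - (-2375)*(-7)/(36*2)) = -9511 + (1136 + (-⅓*(-7)*½)² - (-2375)*(-7)/(36*2)) = -9511 + (1136 + (7/6)² - 2375/12*7/6) = -9511 + (1136 + 49/36 - 16625/72) = -9511 + 21755/24 = -206509/24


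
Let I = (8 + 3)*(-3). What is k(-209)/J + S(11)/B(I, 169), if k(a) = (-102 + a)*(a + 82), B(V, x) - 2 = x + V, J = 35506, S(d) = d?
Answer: 1460288/1224957 ≈ 1.1921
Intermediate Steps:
I = -33 (I = 11*(-3) = -33)
B(V, x) = 2 + V + x (B(V, x) = 2 + (x + V) = 2 + (V + x) = 2 + V + x)
k(a) = (-102 + a)*(82 + a)
k(-209)/J + S(11)/B(I, 169) = (-8364 + (-209)² - 20*(-209))/35506 + 11/(2 - 33 + 169) = (-8364 + 43681 + 4180)*(1/35506) + 11/138 = 39497*(1/35506) + 11*(1/138) = 39497/35506 + 11/138 = 1460288/1224957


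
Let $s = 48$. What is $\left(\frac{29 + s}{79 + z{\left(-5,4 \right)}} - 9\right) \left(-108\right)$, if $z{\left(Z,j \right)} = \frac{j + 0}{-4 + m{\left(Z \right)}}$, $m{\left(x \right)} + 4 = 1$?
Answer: $\frac{52824}{61} \approx 865.97$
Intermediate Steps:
$m{\left(x \right)} = -3$ ($m{\left(x \right)} = -4 + 1 = -3$)
$z{\left(Z,j \right)} = - \frac{j}{7}$ ($z{\left(Z,j \right)} = \frac{j + 0}{-4 - 3} = \frac{j}{-7} = j \left(- \frac{1}{7}\right) = - \frac{j}{7}$)
$\left(\frac{29 + s}{79 + z{\left(-5,4 \right)}} - 9\right) \left(-108\right) = \left(\frac{29 + 48}{79 - \frac{4}{7}} - 9\right) \left(-108\right) = \left(\frac{77}{79 - \frac{4}{7}} - 9\right) \left(-108\right) = \left(\frac{77}{\frac{549}{7}} - 9\right) \left(-108\right) = \left(77 \cdot \frac{7}{549} - 9\right) \left(-108\right) = \left(\frac{539}{549} - 9\right) \left(-108\right) = \left(- \frac{4402}{549}\right) \left(-108\right) = \frac{52824}{61}$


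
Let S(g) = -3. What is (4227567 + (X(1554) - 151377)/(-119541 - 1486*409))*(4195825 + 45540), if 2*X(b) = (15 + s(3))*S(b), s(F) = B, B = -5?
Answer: 2608246954350467181/145463 ≈ 1.7931e+13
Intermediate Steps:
s(F) = -5
X(b) = -15 (X(b) = ((15 - 5)*(-3))/2 = (10*(-3))/2 = (½)*(-30) = -15)
(4227567 + (X(1554) - 151377)/(-119541 - 1486*409))*(4195825 + 45540) = (4227567 + (-15 - 151377)/(-119541 - 1486*409))*(4195825 + 45540) = (4227567 - 151392/(-119541 - 607774))*4241365 = (4227567 - 151392/(-727315))*4241365 = (4227567 - 151392*(-1/727315))*4241365 = (4227567 + 151392/727315)*4241365 = (3074773043997/727315)*4241365 = 2608246954350467181/145463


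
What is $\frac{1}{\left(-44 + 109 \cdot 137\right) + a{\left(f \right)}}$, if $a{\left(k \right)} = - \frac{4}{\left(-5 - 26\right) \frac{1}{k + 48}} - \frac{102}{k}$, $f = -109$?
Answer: $\frac{3379}{50286497} \approx 6.7195 \cdot 10^{-5}$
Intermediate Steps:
$a{\left(k \right)} = \frac{192}{31} - \frac{102}{k} + \frac{4 k}{31}$ ($a{\left(k \right)} = - \frac{4}{\left(-31\right) \frac{1}{48 + k}} - \frac{102}{k} = - 4 \left(- \frac{48}{31} - \frac{k}{31}\right) - \frac{102}{k} = \left(\frac{192}{31} + \frac{4 k}{31}\right) - \frac{102}{k} = \frac{192}{31} - \frac{102}{k} + \frac{4 k}{31}$)
$\frac{1}{\left(-44 + 109 \cdot 137\right) + a{\left(f \right)}} = \frac{1}{\left(-44 + 109 \cdot 137\right) + \frac{2 \left(-1581 + 2 \left(-109\right) \left(48 - 109\right)\right)}{31 \left(-109\right)}} = \frac{1}{\left(-44 + 14933\right) + \frac{2}{31} \left(- \frac{1}{109}\right) \left(-1581 + 2 \left(-109\right) \left(-61\right)\right)} = \frac{1}{14889 + \frac{2}{31} \left(- \frac{1}{109}\right) \left(-1581 + 13298\right)} = \frac{1}{14889 + \frac{2}{31} \left(- \frac{1}{109}\right) 11717} = \frac{1}{14889 - \frac{23434}{3379}} = \frac{1}{\frac{50286497}{3379}} = \frac{3379}{50286497}$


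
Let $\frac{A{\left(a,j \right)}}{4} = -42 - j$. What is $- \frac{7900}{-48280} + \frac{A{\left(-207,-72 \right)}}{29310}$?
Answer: $\frac{395571}{2358478} \approx 0.16772$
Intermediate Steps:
$A{\left(a,j \right)} = -168 - 4 j$ ($A{\left(a,j \right)} = 4 \left(-42 - j\right) = -168 - 4 j$)
$- \frac{7900}{-48280} + \frac{A{\left(-207,-72 \right)}}{29310} = - \frac{7900}{-48280} + \frac{-168 - -288}{29310} = \left(-7900\right) \left(- \frac{1}{48280}\right) + \left(-168 + 288\right) \frac{1}{29310} = \frac{395}{2414} + 120 \cdot \frac{1}{29310} = \frac{395}{2414} + \frac{4}{977} = \frac{395571}{2358478}$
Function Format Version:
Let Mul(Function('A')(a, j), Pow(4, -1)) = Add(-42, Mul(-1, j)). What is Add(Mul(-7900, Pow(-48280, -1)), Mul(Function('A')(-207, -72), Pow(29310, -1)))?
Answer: Rational(395571, 2358478) ≈ 0.16772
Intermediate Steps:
Function('A')(a, j) = Add(-168, Mul(-4, j)) (Function('A')(a, j) = Mul(4, Add(-42, Mul(-1, j))) = Add(-168, Mul(-4, j)))
Add(Mul(-7900, Pow(-48280, -1)), Mul(Function('A')(-207, -72), Pow(29310, -1))) = Add(Mul(-7900, Pow(-48280, -1)), Mul(Add(-168, Mul(-4, -72)), Pow(29310, -1))) = Add(Mul(-7900, Rational(-1, 48280)), Mul(Add(-168, 288), Rational(1, 29310))) = Add(Rational(395, 2414), Mul(120, Rational(1, 29310))) = Add(Rational(395, 2414), Rational(4, 977)) = Rational(395571, 2358478)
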